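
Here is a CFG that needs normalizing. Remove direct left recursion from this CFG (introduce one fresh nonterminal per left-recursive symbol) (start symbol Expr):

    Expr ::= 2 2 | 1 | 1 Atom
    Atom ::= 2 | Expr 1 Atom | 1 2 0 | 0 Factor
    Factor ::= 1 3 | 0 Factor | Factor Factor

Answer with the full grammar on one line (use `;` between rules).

Expr ::= 2 2 | 1 | 1 Atom; Atom ::= 2 | Expr 1 Atom | 1 2 0 | 0 Factor; Factor ::= 1 3 Factor1 | 0 Factor Factor1; Factor1 ::= Factor Factor1 | ε

Directly left-recursive nonterminal: Factor.
For Factor: α = {Factor}, β = {1 3, 0 Factor}. Rewrite as Factor → β Factor1 and Factor1 → α Factor1 | ε.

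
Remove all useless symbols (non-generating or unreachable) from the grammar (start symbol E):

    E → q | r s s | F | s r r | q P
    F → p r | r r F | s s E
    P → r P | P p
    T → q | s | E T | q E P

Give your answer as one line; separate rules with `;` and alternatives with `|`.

Generating nonterminals: {E, F, T}.
Reachable from E after that: {E, F}.
Removed useless symbols: {P, T} and every production mentioning them.

E → q | r s s | F | s r r; F → p r | r r F | s s E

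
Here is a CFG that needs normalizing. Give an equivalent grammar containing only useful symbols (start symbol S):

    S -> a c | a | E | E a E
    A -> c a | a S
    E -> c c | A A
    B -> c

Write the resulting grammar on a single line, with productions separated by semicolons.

Generating nonterminals: {A, B, E, S}.
Reachable from S after that: {A, E, S}.
Removed useless symbols: {B} and every production mentioning them.

S -> a c | a | E | E a E; A -> c a | a S; E -> c c | A A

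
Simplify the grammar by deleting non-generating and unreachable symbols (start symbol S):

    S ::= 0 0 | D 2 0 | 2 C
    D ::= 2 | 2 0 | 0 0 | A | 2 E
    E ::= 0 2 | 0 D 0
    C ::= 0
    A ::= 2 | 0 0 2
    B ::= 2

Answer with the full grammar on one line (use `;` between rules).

Generating nonterminals: {A, B, C, D, E, S}.
Reachable from S after that: {A, C, D, E, S}.
Removed useless symbols: {B} and every production mentioning them.

S ::= 0 0 | D 2 0 | 2 C; D ::= 2 | 2 0 | 0 0 | A | 2 E; E ::= 0 2 | 0 D 0; C ::= 0; A ::= 2 | 0 0 2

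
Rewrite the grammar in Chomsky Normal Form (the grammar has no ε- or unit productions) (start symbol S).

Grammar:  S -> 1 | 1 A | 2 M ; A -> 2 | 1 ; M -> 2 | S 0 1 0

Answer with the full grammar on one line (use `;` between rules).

Introduce a nonterminal for each terminal appearing in a rule of length ≥ 2: X1 → 1, X2 → 2, X3 → 0.
Binarize each right-hand side of length ≥ 3 by chaining fresh nonterminals (Y1, Y2, …): affected rules were M → S X3 X1 X3.

S -> 1 | X1 A | X2 M; A -> 2 | 1; M -> 2 | S Y1; X1 -> 1; X2 -> 2; X3 -> 0; Y1 -> X3 Y2; Y2 -> X1 X3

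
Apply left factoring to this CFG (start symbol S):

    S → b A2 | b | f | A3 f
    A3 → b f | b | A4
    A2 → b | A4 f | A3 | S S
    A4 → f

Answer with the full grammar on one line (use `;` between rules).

S has alternatives sharing prefix 'b': factor to S → b S' with S' → A2 | ε.
A3 has alternatives sharing prefix 'b': factor to A3 → b A3' with A3' → f | ε.

S → f | A3 f | b S'; A3 → A4 | b A3'; A2 → b | A4 f | A3 | S S; A4 → f; S' → A2 | ε; A3' → f | ε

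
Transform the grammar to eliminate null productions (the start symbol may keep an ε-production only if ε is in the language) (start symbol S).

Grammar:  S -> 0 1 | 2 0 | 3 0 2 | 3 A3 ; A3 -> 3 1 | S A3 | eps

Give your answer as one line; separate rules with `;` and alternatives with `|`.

S -> 0 1 | 2 0 | 3 0 2 | 3 A3 | 3; A3 -> 3 1 | S A3 | S

Nullable set = {A3}.
ε ∉ L(G), so no ε-production is kept.
Add the nullable-subset variants: S → 3 A3 gives 3 A3 | 3. A3 → S A3 gives S A3 | S.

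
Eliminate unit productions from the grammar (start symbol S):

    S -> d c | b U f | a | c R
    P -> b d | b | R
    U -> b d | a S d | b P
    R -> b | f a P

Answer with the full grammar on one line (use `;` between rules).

S -> d c | b U f | a | c R; P -> b d | b | f a P; U -> b d | a S d | b P; R -> b | f a P

Unit pairs: P ⇒* {R}.
For every A with A ⇒* B via unit rules, add B's non-unit alternatives to A; then delete every rule of the form X → Y.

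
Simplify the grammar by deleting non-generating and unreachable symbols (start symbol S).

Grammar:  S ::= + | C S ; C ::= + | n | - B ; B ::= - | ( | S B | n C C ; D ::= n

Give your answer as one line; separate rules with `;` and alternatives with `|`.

Generating nonterminals: {B, C, D, S}.
Reachable from S after that: {B, C, S}.
Removed useless symbols: {D} and every production mentioning them.

S ::= + | C S; C ::= + | n | - B; B ::= - | ( | S B | n C C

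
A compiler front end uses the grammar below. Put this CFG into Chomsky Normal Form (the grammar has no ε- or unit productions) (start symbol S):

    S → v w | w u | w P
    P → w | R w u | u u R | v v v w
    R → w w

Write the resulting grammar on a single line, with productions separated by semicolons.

S → X1 X2 | X2 X3 | X2 P; P → w | R Y1 | X3 Y2 | X1 Y3; R → X2 X2; X1 → v; X2 → w; X3 → u; Y1 → X2 X3; Y2 → X3 R; Y3 → X1 Y4; Y4 → X1 X2

Introduce a nonterminal for each terminal appearing in a rule of length ≥ 2: X1 → v, X2 → w, X3 → u.
Binarize each right-hand side of length ≥ 3 by chaining fresh nonterminals (Y1, Y2, …): affected rules were P → R X2 X3; P → X3 X3 R; P → X1 X1 X1 X2.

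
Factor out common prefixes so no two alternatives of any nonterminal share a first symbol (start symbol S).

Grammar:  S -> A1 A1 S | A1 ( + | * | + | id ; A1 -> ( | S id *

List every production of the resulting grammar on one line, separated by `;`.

S -> * | + | id | A1 S'; A1 -> ( | S id *; S' -> A1 S | ( +

S has alternatives sharing prefix 'A1': factor to S → A1 S' with S' → A1 S | ( +.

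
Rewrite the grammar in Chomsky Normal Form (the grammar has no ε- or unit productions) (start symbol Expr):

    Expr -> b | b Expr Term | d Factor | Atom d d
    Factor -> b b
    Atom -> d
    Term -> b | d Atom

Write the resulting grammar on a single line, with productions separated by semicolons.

Expr -> b | X1 Y1 | X2 Factor | Atom Y2; Factor -> X1 X1; Atom -> d; Term -> b | X2 Atom; X1 -> b; X2 -> d; Y1 -> Expr Term; Y2 -> X2 X2

Introduce a nonterminal for each terminal appearing in a rule of length ≥ 2: X1 → b, X2 → d.
Binarize each right-hand side of length ≥ 3 by chaining fresh nonterminals (Y1, Y2, …): affected rules were Expr → X1 Expr Term; Expr → Atom X2 X2.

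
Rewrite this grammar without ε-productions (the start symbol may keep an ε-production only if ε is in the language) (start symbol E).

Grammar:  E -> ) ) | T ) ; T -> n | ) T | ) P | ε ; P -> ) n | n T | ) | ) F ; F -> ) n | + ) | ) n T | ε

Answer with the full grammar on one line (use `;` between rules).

E -> ) ) | T ) | ); T -> n | ) T | ) | ) P; P -> ) n | n T | n | ) | ) F; F -> ) n | + ) | ) n T

The nullable symbols are {F, T}.
ε ∉ L(G), so no ε-production is kept.
For each production, add variants omitting each subset of nullable occurrences: E → T ) gives T ) | ). T → ) T gives ) T | ). P → n T gives n T | n.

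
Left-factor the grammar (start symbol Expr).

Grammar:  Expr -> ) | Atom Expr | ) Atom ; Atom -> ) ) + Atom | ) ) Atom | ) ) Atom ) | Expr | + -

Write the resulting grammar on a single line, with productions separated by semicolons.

Expr has alternatives sharing prefix ')': factor to Expr → ) Expr1 with Expr1 → ε | Atom.
Atom has alternatives sharing prefix ') )': factor to Atom → ) ) Atom1 with Atom1 → + Atom | Atom | Atom ).
Atom1 has alternatives sharing prefix 'Atom': factor to Atom1 → Atom Atom11 with Atom11 → ε | ).

Expr -> Atom Expr | ) Expr1; Atom -> Expr | + - | ) ) Atom1; Expr1 -> ε | Atom; Atom1 -> + Atom | Atom Atom11; Atom11 -> ε | )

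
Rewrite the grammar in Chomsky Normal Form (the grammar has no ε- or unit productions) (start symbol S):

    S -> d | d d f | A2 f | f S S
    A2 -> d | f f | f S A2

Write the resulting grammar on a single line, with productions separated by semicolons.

Introduce a nonterminal for each terminal appearing in a rule of length ≥ 2: X1 → d, X2 → f.
Binarize each right-hand side of length ≥ 3 by chaining fresh nonterminals (Y1, Y2, …): affected rules were S → X1 X1 X2; S → X2 S S; A2 → X2 S A2.

S -> d | X1 Y1 | A2 X2 | X2 Y2; A2 -> d | X2 X2 | X2 Y3; X1 -> d; X2 -> f; Y1 -> X1 X2; Y2 -> S S; Y3 -> S A2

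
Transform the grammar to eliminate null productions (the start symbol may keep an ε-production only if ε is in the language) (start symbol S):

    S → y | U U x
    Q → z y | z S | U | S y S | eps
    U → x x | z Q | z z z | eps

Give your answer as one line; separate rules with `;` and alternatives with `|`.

The nullable symbols are {Q, U}.
ε ∉ L(G), so no ε-production is kept.
Add the nullable-subset variants: S → U U x gives U U x | U x | x. U → z Q gives z Q | z.

S → y | U U x | U x | x; Q → z y | z S | U | S y S; U → x x | z Q | z | z z z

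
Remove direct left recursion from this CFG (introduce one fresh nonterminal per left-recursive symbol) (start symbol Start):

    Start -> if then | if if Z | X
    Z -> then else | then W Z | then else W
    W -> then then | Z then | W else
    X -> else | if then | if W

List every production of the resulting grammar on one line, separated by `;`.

W is directly left-recursive.
For W: α = {else}, β = {then then, Z then}. Rewrite as W → β W1 and W1 → α W1 | ε.

Start -> if then | if if Z | X; Z -> then else | then W Z | then else W; W -> then then W1 | Z then W1; X -> else | if then | if W; W1 -> else W1 | ε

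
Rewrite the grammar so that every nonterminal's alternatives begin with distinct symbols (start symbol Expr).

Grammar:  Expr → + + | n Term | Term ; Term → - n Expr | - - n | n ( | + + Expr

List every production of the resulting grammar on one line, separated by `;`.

Term has alternatives sharing prefix '-': factor to Term → - Term1 with Term1 → n Expr | - n.

Expr → + + | n Term | Term; Term → n ( | + + Expr | - Term1; Term1 → n Expr | - n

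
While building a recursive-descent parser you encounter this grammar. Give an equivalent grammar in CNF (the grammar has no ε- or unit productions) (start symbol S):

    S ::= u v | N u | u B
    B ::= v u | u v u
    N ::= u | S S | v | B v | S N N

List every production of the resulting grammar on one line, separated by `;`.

Introduce a nonterminal for each terminal appearing in a rule of length ≥ 2: X1 → u, X2 → v.
Binarize each right-hand side of length ≥ 3 by chaining fresh nonterminals (Y1, Y2, …): affected rules were B → X1 X2 X1; N → S N N.

S ::= X1 X2 | N X1 | X1 B; B ::= X2 X1 | X1 Y1; N ::= u | S S | v | B X2 | S Y2; X1 ::= u; X2 ::= v; Y1 ::= X2 X1; Y2 ::= N N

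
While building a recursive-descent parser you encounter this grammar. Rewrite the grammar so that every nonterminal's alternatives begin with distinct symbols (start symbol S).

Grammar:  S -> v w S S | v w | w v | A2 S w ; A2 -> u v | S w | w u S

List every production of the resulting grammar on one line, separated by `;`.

S -> w v | A2 S w | v w S'; A2 -> u v | S w | w u S; S' -> S S | ε

S has alternatives sharing prefix 'v w': factor to S → v w S' with S' → S S | ε.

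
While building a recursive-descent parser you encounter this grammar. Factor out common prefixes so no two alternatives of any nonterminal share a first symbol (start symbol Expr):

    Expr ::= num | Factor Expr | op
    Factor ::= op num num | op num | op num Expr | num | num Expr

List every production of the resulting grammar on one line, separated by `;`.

Expr ::= num | Factor Expr | op; Factor ::= op num Factor1 | num Factor2; Factor1 ::= num | ε | Expr; Factor2 ::= ε | Expr

Factor has alternatives sharing prefix 'op num': factor to Factor → op num Factor1 with Factor1 → num | ε | Expr.
Factor has alternatives sharing prefix 'num': factor to Factor → num Factor2 with Factor2 → ε | Expr.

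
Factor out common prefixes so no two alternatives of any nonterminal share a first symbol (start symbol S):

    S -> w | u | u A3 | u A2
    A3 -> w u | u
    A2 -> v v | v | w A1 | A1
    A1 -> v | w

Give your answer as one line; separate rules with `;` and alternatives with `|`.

S -> w | u S'; A3 -> w u | u; A2 -> w A1 | A1 | v A2'; A1 -> v | w; S' -> epsilon | A3 | A2; A2' -> v | epsilon

S has alternatives sharing prefix 'u': factor to S → u S' with S' → ε | A3 | A2.
A2 has alternatives sharing prefix 'v': factor to A2 → v A2' with A2' → v | ε.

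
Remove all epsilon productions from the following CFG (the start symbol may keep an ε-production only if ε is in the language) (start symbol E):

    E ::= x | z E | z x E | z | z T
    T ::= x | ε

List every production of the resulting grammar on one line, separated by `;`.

The nullable symbols are {T}.
ε ∉ L(G), so no ε-production is kept.

E ::= x | z E | z x E | z | z T; T ::= x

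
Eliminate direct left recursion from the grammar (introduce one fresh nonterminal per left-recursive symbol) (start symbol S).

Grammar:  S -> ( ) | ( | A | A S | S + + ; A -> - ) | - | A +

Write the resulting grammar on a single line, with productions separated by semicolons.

S -> ( ) S' | ( S' | A S' | A S S'; A -> - ) A' | - A'; S' -> + + S' | ε; A' -> + A' | ε

Left recursion appears on S, A.
For S: α = {+ +}, β = {( ), (, A, A S}. Rewrite as S → β S' and S' → α S' | ε.
For A: α = {+}, β = {- ), -}. Rewrite as A → β A' and A' → α A' | ε.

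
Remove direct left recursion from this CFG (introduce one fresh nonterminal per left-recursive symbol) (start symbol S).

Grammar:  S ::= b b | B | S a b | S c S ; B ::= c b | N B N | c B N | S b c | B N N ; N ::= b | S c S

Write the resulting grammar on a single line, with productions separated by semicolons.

S ::= b b S' | B S'; B ::= c b B' | N B N B' | c B N B' | S b c B'; N ::= b | S c S; S' ::= a b S' | c S S' | ε; B' ::= N N B' | ε

Directly left-recursive nonterminals: S, B.
For S: α = {a b, c S}, β = {b b, B}. Rewrite as S → β S' and S' → α S' | ε.
For B: α = {N N}, β = {c b, N B N, c B N, S b c}. Rewrite as B → β B' and B' → α B' | ε.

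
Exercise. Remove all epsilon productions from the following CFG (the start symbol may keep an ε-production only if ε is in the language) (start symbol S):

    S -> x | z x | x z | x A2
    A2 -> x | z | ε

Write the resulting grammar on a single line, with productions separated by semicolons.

The nullable symbols are {A2}.
ε ∉ L(G), so no ε-production is kept.

S -> x | z x | x z | x A2; A2 -> x | z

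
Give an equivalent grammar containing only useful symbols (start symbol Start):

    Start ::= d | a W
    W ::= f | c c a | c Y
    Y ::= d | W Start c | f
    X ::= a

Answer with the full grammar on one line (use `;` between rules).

Start ::= d | a W; W ::= f | c c a | c Y; Y ::= d | W Start c | f

Generating nonterminals: {Start, W, X, Y}.
Reachable from Start after that: {Start, W, Y}.
Removed useless symbols: {X} and every production mentioning them.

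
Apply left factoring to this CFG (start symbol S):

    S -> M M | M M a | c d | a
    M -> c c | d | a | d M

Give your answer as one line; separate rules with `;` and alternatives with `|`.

S -> c d | a | M M S'; M -> c c | a | d M'; S' -> ε | a; M' -> ε | M

S has alternatives sharing prefix 'M M': factor to S → M M S' with S' → ε | a.
M has alternatives sharing prefix 'd': factor to M → d M' with M' → ε | M.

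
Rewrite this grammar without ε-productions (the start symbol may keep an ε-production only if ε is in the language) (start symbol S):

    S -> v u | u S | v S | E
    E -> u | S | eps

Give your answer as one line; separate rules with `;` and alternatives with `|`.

The nullable symbols are {E, S}.
ε ∈ L(G) since S is nullable, so keep S → ε.
Add the nullable-subset variants: S → u S gives u S | u. S → v S gives v S | v.

S -> v u | u S | u | v S | v | E | ε; E -> u | S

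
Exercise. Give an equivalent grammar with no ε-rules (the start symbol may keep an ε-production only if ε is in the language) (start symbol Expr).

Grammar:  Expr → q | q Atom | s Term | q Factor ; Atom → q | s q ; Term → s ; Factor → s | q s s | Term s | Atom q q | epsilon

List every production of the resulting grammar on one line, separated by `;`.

Expr → q | q Atom | s Term | q Factor; Atom → q | s q; Term → s; Factor → s | q s s | Term s | Atom q q

The nullable symbols are {Factor}.
ε ∉ L(G), so no ε-production is kept.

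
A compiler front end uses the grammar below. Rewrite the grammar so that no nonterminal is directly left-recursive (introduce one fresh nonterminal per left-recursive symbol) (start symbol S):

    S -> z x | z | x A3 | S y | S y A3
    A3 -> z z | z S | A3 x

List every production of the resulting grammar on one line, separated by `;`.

Directly left-recursive nonterminals: S, A3.
For S: α = {y, y A3}, β = {z x, z, x A3}. Rewrite as S → β S' and S' → α S' | ε.
For A3: α = {x}, β = {z z, z S}. Rewrite as A3 → β A3' and A3' → α A3' | ε.

S -> z x S' | z S' | x A3 S'; A3 -> z z A3' | z S A3'; S' -> y S' | y A3 S' | ε; A3' -> x A3' | ε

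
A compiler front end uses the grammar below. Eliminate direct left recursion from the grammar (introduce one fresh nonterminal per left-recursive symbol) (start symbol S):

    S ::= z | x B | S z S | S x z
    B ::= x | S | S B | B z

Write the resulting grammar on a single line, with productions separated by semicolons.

S ::= z S' | x B S'; B ::= x B' | S B' | S B B'; S' ::= z S S' | x z S' | ε; B' ::= z B' | ε

Directly left-recursive nonterminals: S, B.
For S: α = {z S, x z}, β = {z, x B}. Rewrite as S → β S' and S' → α S' | ε.
For B: α = {z}, β = {x, S, S B}. Rewrite as B → β B' and B' → α B' | ε.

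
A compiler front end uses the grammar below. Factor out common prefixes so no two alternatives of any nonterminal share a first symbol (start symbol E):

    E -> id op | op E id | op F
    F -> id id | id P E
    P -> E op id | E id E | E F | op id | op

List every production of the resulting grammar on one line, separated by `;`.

E has alternatives sharing prefix 'op': factor to E → op E' with E' → E id | F.
F has alternatives sharing prefix 'id': factor to F → id F' with F' → id | P E.
P has alternatives sharing prefix 'E': factor to P → E P' with P' → op id | id E | F.
P has alternatives sharing prefix 'op': factor to P → op P'' with P'' → id | ε.

E -> id op | op E'; F -> id F'; P -> E P' | op P''; E' -> E id | F; F' -> id | P E; P' -> op id | id E | F; P'' -> id | ε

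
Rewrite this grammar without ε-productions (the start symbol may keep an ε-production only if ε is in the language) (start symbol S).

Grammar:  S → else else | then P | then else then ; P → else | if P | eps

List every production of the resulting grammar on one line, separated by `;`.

S → else else | then P | then | then else then; P → else | if P | if

Nullable nonterminals: {P}.
ε ∉ L(G), so no ε-production is kept.
Add the nullable-subset variants: S → then P gives then P | then. P → if P gives if P | if.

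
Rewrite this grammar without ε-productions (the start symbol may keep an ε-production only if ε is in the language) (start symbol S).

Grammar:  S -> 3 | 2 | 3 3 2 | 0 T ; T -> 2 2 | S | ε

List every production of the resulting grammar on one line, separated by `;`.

S -> 3 | 2 | 3 3 2 | 0 T | 0; T -> 2 2 | S

The nullable symbols are {T}.
ε ∉ L(G), so no ε-production is kept.
For each production, add variants omitting each subset of nullable occurrences: S → 0 T gives 0 T | 0.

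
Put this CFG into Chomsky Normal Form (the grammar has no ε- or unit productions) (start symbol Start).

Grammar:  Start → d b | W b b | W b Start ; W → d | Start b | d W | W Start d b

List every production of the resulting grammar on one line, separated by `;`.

Start → X1 X2 | W Y1 | W Y2; W → d | Start X2 | X1 W | W Y3; X1 → d; X2 → b; Y1 → X2 X2; Y2 → X2 Start; Y3 → Start Y4; Y4 → X1 X2

Introduce a nonterminal for each terminal appearing in a rule of length ≥ 2: X1 → d, X2 → b.
Binarize each right-hand side of length ≥ 3 by chaining fresh nonterminals (Y1, Y2, …): affected rules were Start → W X2 X2; Start → W X2 Start; W → W Start X1 X2.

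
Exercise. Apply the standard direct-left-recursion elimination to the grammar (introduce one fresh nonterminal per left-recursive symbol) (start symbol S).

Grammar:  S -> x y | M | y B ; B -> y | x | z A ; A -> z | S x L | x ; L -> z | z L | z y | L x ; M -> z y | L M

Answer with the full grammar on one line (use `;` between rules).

S -> x y | M | y B; B -> y | x | z A; A -> z | S x L | x; L -> z L' | z L L' | z y L'; M -> z y | L M; L' -> x L' | ε

L is directly left-recursive.
For L: α = {x}, β = {z, z L, z y}. Rewrite as L → β L' and L' → α L' | ε.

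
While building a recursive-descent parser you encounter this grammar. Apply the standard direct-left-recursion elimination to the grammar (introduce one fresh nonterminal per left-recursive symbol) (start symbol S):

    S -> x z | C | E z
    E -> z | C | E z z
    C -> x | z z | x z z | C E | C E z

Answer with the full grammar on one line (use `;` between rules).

Left recursion appears on E, C.
For E: α = {z z}, β = {z, C}. Rewrite as E → β E' and E' → α E' | ε.
For C: α = {E, E z}, β = {x, z z, x z z}. Rewrite as C → β C' and C' → α C' | ε.

S -> x z | C | E z; E -> z E' | C E'; C -> x C' | z z C' | x z z C'; E' -> z z E' | eps; C' -> E C' | E z C' | eps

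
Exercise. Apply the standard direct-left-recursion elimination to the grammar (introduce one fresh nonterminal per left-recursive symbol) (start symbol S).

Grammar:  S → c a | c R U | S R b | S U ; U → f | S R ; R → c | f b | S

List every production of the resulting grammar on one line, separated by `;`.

S → c a S' | c R U S'; U → f | S R; R → c | f b | S; S' → R b S' | U S' | epsilon

Directly left-recursive nonterminal: S.
For S: α = {R b, U}, β = {c a, c R U}. Rewrite as S → β S' and S' → α S' | ε.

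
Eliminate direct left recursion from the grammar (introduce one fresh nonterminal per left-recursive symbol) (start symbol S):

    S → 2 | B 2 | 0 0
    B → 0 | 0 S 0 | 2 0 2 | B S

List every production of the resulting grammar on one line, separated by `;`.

S → 2 | B 2 | 0 0; B → 0 B' | 0 S 0 B' | 2 0 2 B'; B' → S B' | eps

Left recursion appears on B.
For B: α = {S}, β = {0, 0 S 0, 2 0 2}. Rewrite as B → β B' and B' → α B' | ε.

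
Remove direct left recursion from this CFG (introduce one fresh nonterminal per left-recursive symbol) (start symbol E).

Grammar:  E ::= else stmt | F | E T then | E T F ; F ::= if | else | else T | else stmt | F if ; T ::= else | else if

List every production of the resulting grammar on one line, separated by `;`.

E ::= else stmt E' | F E'; F ::= if F' | else F' | else T F' | else stmt F'; T ::= else | else if; E' ::= T then E' | T F E' | epsilon; F' ::= if F' | epsilon

E, F are directly left-recursive.
For E: α = {T then, T F}, β = {else stmt, F}. Rewrite as E → β E' and E' → α E' | ε.
For F: α = {if}, β = {if, else, else T, else stmt}. Rewrite as F → β F' and F' → α F' | ε.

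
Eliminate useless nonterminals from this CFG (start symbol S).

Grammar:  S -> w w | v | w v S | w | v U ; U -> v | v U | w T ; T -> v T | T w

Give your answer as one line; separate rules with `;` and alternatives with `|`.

S -> w w | v | w v S | w | v U; U -> v | v U

Generating nonterminals: {S, U}.
Reachable from S after that: {S, U}.
Removed useless symbols: {T} and every production mentioning them.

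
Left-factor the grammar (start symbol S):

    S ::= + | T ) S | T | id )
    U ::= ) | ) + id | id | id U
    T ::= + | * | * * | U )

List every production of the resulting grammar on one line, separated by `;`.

S has alternatives sharing prefix 'T': factor to S → T S' with S' → ) S | ε.
U has alternatives sharing prefix ')': factor to U → ) U' with U' → ε | + id.
U has alternatives sharing prefix 'id': factor to U → id U'' with U'' → ε | U.
T has alternatives sharing prefix '*': factor to T → * T' with T' → ε | *.

S ::= + | id ) | T S'; U ::= ) U' | id U''; T ::= + | U ) | * T'; S' ::= ) S | ε; U' ::= ε | + id; U'' ::= ε | U; T' ::= ε | *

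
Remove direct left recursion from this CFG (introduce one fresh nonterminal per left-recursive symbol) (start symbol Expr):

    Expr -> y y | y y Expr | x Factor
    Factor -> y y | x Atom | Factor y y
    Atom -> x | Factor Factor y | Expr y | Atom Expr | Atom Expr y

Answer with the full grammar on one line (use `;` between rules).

Expr -> y y | y y Expr | x Factor; Factor -> y y Factor1 | x Atom Factor1; Atom -> x Atom1 | Factor Factor y Atom1 | Expr y Atom1; Factor1 -> y y Factor1 | ε; Atom1 -> Expr Atom1 | Expr y Atom1 | ε

Directly left-recursive nonterminals: Factor, Atom.
For Factor: α = {y y}, β = {y y, x Atom}. Rewrite as Factor → β Factor1 and Factor1 → α Factor1 | ε.
For Atom: α = {Expr, Expr y}, β = {x, Factor Factor y, Expr y}. Rewrite as Atom → β Atom1 and Atom1 → α Atom1 | ε.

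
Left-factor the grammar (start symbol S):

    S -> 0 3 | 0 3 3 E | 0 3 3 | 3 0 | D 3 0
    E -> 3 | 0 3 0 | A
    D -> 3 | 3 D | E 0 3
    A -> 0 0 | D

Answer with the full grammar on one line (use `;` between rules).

S has alternatives sharing prefix '0 3': factor to S → 0 3 S' with S' → ε | 3 E | 3.
D has alternatives sharing prefix '3': factor to D → 3 D' with D' → ε | D.
S' has alternatives sharing prefix '3': factor to S' → 3 S'' with S'' → E | ε.

S -> 3 0 | D 3 0 | 0 3 S'; E -> 3 | 0 3 0 | A; D -> E 0 3 | 3 D'; A -> 0 0 | D; S' -> ε | 3 S''; D' -> ε | D; S'' -> E | ε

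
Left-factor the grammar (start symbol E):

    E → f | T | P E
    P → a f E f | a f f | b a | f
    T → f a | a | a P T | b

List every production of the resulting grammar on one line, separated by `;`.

P has alternatives sharing prefix 'a f': factor to P → a f P' with P' → E f | f.
T has alternatives sharing prefix 'a': factor to T → a T' with T' → ε | P T.

E → f | T | P E; P → b a | f | a f P'; T → f a | b | a T'; P' → E f | f; T' → eps | P T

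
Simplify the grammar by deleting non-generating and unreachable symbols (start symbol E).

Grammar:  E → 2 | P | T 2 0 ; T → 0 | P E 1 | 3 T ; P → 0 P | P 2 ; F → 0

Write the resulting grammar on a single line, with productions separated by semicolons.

Generating nonterminals: {E, F, T}.
Reachable from E after that: {E, T}.
Removed useless symbols: {F, P} and every production mentioning them.

E → 2 | T 2 0; T → 0 | 3 T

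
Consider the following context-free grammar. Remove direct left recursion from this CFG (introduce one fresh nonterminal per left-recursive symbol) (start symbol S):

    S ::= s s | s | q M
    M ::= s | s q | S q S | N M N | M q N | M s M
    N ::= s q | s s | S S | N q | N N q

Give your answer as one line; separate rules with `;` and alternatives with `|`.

S ::= s s | s | q M; M ::= s M' | s q M' | S q S M' | N M N M'; N ::= s q N' | s s N' | S S N'; M' ::= q N M' | s M M' | ε; N' ::= q N' | N q N' | ε

Left recursion appears on M, N.
For M: α = {q N, s M}, β = {s, s q, S q S, N M N}. Rewrite as M → β M' and M' → α M' | ε.
For N: α = {q, N q}, β = {s q, s s, S S}. Rewrite as N → β N' and N' → α N' | ε.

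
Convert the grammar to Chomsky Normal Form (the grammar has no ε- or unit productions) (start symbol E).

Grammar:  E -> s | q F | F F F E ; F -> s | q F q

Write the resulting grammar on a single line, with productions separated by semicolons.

E -> s | X1 F | F Y1; F -> s | X1 Y3; X1 -> q; Y1 -> F Y2; Y2 -> F E; Y3 -> F X1

Introduce a nonterminal for each terminal appearing in a rule of length ≥ 2: X1 → q.
Binarize each right-hand side of length ≥ 3 by chaining fresh nonterminals (Y1, Y2, …): affected rules were E → F F F E; F → X1 F X1.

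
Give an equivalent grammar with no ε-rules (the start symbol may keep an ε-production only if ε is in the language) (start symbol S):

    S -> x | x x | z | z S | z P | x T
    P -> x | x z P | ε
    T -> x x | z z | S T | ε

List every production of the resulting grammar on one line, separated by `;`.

S -> x | x x | z | z S | z P | x T; P -> x | x z P | x z; T -> x x | z z | S T | S

The nullable symbols are {P, T}.
ε ∉ L(G), so no ε-production is kept.
For each production, add variants omitting each subset of nullable occurrences: P → x z P gives x z P | x z. T → S T gives S T | S.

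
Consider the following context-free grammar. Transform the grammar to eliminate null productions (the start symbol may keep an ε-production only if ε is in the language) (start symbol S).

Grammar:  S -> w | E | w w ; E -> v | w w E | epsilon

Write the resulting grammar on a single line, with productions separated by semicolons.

S -> w | E | w w | ε; E -> v | w w E | w w

Nullable set = {E, S}.
ε ∈ L(G) since S is nullable, so keep S → ε.
For each production, add variants omitting each subset of nullable occurrences: E → w w E gives w w E | w w.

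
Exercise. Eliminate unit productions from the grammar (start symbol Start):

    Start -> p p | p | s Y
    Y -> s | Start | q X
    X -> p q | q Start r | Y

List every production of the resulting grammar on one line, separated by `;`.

Start -> p p | p | s Y; Y -> p p | p | s Y | s | q X; X -> p p | p | s Y | p q | q Start r | s | q X

Unit pairs: X ⇒* {Start, Y}; Y ⇒* {Start}.
For each unit pair (A, B), copy every non-unit production of B to A, then drop all unit productions.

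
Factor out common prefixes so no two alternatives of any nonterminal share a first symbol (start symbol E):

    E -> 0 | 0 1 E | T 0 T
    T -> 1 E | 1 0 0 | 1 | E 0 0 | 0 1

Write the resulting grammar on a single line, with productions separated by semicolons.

E has alternatives sharing prefix '0': factor to E → 0 E' with E' → ε | 1 E.
T has alternatives sharing prefix '1': factor to T → 1 T' with T' → E | 0 0 | ε.

E -> T 0 T | 0 E'; T -> E 0 0 | 0 1 | 1 T'; E' -> ε | 1 E; T' -> E | 0 0 | ε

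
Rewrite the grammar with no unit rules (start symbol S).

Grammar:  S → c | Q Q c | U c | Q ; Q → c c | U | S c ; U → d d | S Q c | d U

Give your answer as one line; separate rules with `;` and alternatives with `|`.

Unit pairs: Q ⇒* {U}; S ⇒* {Q, U}.
Replace each nonterminal's rules with the union of the non-unit rules of every nonterminal it unit-derives.

S → d d | S Q c | d U | c | Q Q c | U c | c c | S c; Q → d d | S Q c | d U | c c | S c; U → d d | S Q c | d U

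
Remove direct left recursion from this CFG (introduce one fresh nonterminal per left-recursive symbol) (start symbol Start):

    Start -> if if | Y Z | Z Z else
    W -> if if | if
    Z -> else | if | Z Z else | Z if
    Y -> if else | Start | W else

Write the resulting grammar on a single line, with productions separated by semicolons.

Start -> if if | Y Z | Z Z else; W -> if if | if; Z -> else Z1 | if Z1; Y -> if else | Start | W else; Z1 -> Z else Z1 | if Z1 | ε

Directly left-recursive nonterminal: Z.
For Z: α = {Z else, if}, β = {else, if}. Rewrite as Z → β Z1 and Z1 → α Z1 | ε.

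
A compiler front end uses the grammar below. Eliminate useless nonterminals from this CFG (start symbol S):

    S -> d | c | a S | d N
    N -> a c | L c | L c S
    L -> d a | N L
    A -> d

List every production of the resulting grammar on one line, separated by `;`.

S -> d | c | a S | d N; N -> a c | L c | L c S; L -> d a | N L

Generating nonterminals: {A, L, N, S}.
Reachable from S after that: {L, N, S}.
Removed useless symbols: {A} and every production mentioning them.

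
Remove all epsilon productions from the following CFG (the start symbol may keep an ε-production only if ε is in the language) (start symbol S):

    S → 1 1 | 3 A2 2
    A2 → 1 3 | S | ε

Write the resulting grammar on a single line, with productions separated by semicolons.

The nullable symbols are {A2}.
ε ∉ L(G), so no ε-production is kept.
Expand every rule over subsets of its nullable positions: S → 3 A2 2 gives 3 A2 2 | 3 2.

S → 1 1 | 3 A2 2 | 3 2; A2 → 1 3 | S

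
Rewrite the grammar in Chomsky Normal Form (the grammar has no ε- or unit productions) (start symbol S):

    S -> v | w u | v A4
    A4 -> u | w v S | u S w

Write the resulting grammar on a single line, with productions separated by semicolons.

S -> v | X1 X2 | X3 A4; A4 -> u | X1 Y1 | X2 Y2; X1 -> w; X2 -> u; X3 -> v; Y1 -> X3 S; Y2 -> S X1

Introduce a nonterminal for each terminal appearing in a rule of length ≥ 2: X1 → w, X2 → u, X3 → v.
Binarize each right-hand side of length ≥ 3 by chaining fresh nonterminals (Y1, Y2, …): affected rules were A4 → X1 X3 S; A4 → X2 S X1.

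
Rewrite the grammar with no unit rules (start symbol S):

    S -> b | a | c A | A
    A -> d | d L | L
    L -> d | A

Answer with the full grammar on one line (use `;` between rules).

Unit pairs: A ⇒* {L}; L ⇒* {A}; S ⇒* {A, L}.
For every A with A ⇒* B via unit rules, add B's non-unit alternatives to A; then delete every rule of the form X → Y.

S -> d | b | a | c A | d L; A -> d | d L; L -> d | d L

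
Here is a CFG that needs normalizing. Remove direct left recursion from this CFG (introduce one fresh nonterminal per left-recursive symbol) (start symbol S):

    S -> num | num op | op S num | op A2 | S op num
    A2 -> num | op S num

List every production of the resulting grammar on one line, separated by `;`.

S -> num S' | num op S' | op S num S' | op A2 S'; A2 -> num | op S num; S' -> op num S' | ε

Directly left-recursive nonterminal: S.
For S: α = {op num}, β = {num, num op, op S num, op A2}. Rewrite as S → β S' and S' → α S' | ε.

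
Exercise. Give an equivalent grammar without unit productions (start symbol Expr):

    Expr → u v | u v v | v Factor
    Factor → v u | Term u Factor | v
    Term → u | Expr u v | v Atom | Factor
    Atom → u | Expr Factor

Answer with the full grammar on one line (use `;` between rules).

Expr → u v | u v v | v Factor; Factor → v u | Term u Factor | v; Term → u | Expr u v | v Atom | v u | Term u Factor | v; Atom → u | Expr Factor

Unit pairs: Term ⇒* {Factor}.
For each unit pair (A, B), copy every non-unit production of B to A, then drop all unit productions.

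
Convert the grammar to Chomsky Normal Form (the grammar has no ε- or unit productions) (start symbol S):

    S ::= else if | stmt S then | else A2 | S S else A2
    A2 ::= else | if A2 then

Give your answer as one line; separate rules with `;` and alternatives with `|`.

Introduce a nonterminal for each terminal appearing in a rule of length ≥ 2: X1 → else, X2 → if, X3 → stmt, X4 → then.
Binarize each right-hand side of length ≥ 3 by chaining fresh nonterminals (Y1, Y2, …): affected rules were S → X3 S X4; S → S S X1 A2; A2 → X2 A2 X4.

S ::= X1 X2 | X3 Y1 | X1 A2 | S Y2; A2 ::= else | X2 Y4; X1 ::= else; X2 ::= if; X3 ::= stmt; X4 ::= then; Y1 ::= S X4; Y2 ::= S Y3; Y3 ::= X1 A2; Y4 ::= A2 X4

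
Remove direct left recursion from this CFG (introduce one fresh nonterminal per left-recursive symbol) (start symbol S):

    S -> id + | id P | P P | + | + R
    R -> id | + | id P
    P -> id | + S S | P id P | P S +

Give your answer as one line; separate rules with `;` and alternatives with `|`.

S -> id + | id P | P P | + | + R; R -> id | + | id P; P -> id P' | + S S P'; P' -> id P P' | S + P' | ε

P is directly left-recursive.
For P: α = {id P, S +}, β = {id, + S S}. Rewrite as P → β P' and P' → α P' | ε.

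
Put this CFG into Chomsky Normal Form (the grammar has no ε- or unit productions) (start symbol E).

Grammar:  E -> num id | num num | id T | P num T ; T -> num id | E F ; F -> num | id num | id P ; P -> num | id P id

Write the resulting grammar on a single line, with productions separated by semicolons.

Introduce a nonterminal for each terminal appearing in a rule of length ≥ 2: X1 → num, X2 → id.
Binarize each right-hand side of length ≥ 3 by chaining fresh nonterminals (Y1, Y2, …): affected rules were E → P X1 T; P → X2 P X2.

E -> X1 X2 | X1 X1 | X2 T | P Y1; T -> X1 X2 | E F; F -> num | X2 X1 | X2 P; P -> num | X2 Y2; X1 -> num; X2 -> id; Y1 -> X1 T; Y2 -> P X2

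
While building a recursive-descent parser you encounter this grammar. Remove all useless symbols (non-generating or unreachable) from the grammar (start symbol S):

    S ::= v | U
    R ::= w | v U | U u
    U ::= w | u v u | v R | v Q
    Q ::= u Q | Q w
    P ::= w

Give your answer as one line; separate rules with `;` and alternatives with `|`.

Generating nonterminals: {P, R, S, U}.
Reachable from S after that: {R, S, U}.
Removed useless symbols: {P, Q} and every production mentioning them.

S ::= v | U; R ::= w | v U | U u; U ::= w | u v u | v R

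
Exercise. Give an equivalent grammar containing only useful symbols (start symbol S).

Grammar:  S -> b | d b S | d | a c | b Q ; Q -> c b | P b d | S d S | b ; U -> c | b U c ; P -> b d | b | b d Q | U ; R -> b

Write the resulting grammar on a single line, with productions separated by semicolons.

S -> b | d b S | d | a c | b Q; Q -> c b | P b d | S d S | b; U -> c | b U c; P -> b d | b | b d Q | U

Generating nonterminals: {P, Q, R, S, U}.
Reachable from S after that: {P, Q, S, U}.
Removed useless symbols: {R} and every production mentioning them.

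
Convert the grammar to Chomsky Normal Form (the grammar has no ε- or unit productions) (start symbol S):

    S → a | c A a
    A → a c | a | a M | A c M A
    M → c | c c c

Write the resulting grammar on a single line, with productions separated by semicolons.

Introduce a nonterminal for each terminal appearing in a rule of length ≥ 2: X1 → c, X2 → a.
Binarize each right-hand side of length ≥ 3 by chaining fresh nonterminals (Y1, Y2, …): affected rules were S → X1 A X2; A → A X1 M A; M → X1 X1 X1.

S → a | X1 Y1; A → X2 X1 | a | X2 M | A Y2; M → c | X1 Y4; X1 → c; X2 → a; Y1 → A X2; Y2 → X1 Y3; Y3 → M A; Y4 → X1 X1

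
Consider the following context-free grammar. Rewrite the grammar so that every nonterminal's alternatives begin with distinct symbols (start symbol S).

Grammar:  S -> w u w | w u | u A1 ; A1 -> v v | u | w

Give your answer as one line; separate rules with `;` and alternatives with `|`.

S has alternatives sharing prefix 'w u': factor to S → w u S' with S' → w | ε.

S -> u A1 | w u S'; A1 -> v v | u | w; S' -> w | ε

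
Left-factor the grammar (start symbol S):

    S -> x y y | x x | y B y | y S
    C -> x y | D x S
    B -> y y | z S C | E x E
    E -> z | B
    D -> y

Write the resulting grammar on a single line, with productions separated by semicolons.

S has alternatives sharing prefix 'x': factor to S → x S' with S' → y y | x.
S has alternatives sharing prefix 'y': factor to S → y S'' with S'' → B y | S.

S -> x S' | y S''; C -> x y | D x S; B -> y y | z S C | E x E; E -> z | B; D -> y; S' -> y y | x; S'' -> B y | S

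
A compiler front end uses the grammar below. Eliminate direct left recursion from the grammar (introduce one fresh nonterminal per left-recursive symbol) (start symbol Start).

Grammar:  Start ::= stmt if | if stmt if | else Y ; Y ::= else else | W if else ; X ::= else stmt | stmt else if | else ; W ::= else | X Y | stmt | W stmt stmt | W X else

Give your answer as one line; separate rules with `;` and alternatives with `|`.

Left recursion appears on W.
For W: α = {stmt stmt, X else}, β = {else, X Y, stmt}. Rewrite as W → β W1 and W1 → α W1 | ε.

Start ::= stmt if | if stmt if | else Y; Y ::= else else | W if else; X ::= else stmt | stmt else if | else; W ::= else W1 | X Y W1 | stmt W1; W1 ::= stmt stmt W1 | X else W1 | ε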